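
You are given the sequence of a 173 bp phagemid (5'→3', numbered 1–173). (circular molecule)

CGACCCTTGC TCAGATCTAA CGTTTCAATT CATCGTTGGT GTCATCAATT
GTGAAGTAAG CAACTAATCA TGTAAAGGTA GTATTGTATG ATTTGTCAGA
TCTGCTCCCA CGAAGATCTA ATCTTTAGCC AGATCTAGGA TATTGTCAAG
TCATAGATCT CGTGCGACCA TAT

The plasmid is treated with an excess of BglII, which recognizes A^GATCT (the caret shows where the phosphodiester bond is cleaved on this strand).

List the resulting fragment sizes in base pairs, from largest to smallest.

85, 31, 24, 17, 16 bp

BglII sites (AGATCT) start at positions 13, 98, 114, 131, 155.
BglII cuts after the first base of each site, so after positions 13, 98, 114, 131, 155.
Circular molecule, 5 cuts → 5 fragments:
  14–98 → 85 bp
  99–114 → 16 bp
  115–131 → 17 bp
  132–155 → 24 bp
  156–173 then 1–13 → 18 + 13 = 31 bp
Sorted largest to smallest: 85, 31, 24, 17, 16 bp.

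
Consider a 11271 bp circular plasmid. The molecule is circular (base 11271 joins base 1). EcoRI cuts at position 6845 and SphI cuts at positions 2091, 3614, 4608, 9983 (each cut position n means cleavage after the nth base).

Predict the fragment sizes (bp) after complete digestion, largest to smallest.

Combined cut positions (sorted): 2091, 3614, 4608, 6845, 9983.
Circular molecule, 5 cuts → 5 fragments:
  3614 − 2091 = 1523 bp
  4608 − 3614 = 994 bp
  6845 − 4608 = 2237 bp
  9983 − 6845 = 3138 bp
  wrap: 11271 − 9983 + 2091 = 3379 bp
Sorted largest to smallest: 3379, 3138, 2237, 1523, 994 bp.

3379, 3138, 2237, 1523, 994 bp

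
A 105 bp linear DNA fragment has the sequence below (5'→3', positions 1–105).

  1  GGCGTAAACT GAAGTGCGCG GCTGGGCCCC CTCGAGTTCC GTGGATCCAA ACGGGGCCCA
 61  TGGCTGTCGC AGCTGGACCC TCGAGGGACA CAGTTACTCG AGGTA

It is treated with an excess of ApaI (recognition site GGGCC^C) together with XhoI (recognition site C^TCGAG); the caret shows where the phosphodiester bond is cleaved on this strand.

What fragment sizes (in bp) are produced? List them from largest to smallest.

28, 27, 22, 17, 8, 3 bp

ApaI sites (GGGCCC) start at positions 24, 54.
ApaI cuts after base 5 of each site (before the last base), so after positions 28, 58.
XhoI sites (CTCGAG) start at positions 31, 80, 97.
XhoI cuts after the first base of each site, so after positions 31, 80, 97.
Combined cut positions: 28, 31, 58, 80, 97.
Linear molecule, 5 cuts → 6 fragments:
  1–28 → 28 bp
  29–31 → 3 bp
  32–58 → 27 bp
  59–80 → 22 bp
  81–97 → 17 bp
  98–105 → 8 bp
Sorted largest to smallest: 28, 27, 22, 17, 8, 3 bp.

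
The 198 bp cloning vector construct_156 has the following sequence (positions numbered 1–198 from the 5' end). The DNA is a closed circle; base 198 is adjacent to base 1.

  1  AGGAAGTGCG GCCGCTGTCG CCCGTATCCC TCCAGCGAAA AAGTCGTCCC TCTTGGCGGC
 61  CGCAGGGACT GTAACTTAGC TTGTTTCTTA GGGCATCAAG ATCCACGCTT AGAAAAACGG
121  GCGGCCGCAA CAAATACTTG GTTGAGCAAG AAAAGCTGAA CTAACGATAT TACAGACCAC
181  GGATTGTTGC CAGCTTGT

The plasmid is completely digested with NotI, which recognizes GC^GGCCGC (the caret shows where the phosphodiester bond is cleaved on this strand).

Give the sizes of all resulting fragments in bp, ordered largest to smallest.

NotI sites (GCGGCCGC) start at positions 8, 56, 121.
NotI cuts after base 2 of each site, so after positions 9, 57, 122.
Circular molecule, 3 cuts → 3 fragments:
  10–57 → 48 bp
  58–122 → 65 bp
  123–198 then 1–9 → 76 + 9 = 85 bp
Sorted largest to smallest: 85, 65, 48 bp.

85, 65, 48 bp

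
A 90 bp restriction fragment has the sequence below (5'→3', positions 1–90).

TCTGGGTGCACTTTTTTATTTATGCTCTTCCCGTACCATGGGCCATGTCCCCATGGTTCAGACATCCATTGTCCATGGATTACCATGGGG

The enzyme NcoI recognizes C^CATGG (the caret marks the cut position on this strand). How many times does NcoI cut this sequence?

4

CCATGG occurs starting at positions 36, 51, 73, 83.
NcoI cuts at 4 sites.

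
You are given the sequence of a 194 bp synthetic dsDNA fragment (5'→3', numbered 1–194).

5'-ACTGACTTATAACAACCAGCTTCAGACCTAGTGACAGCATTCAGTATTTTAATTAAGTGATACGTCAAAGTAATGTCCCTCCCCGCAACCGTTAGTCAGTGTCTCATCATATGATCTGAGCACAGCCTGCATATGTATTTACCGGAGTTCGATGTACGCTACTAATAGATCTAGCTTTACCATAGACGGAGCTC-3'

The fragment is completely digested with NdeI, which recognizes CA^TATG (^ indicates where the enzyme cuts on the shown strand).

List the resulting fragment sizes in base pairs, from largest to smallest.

NdeI sites (CATATG) start at positions 108, 130.
NdeI cuts after base 2 of each site, so after positions 109, 131.
Linear molecule, 2 cuts → 3 fragments:
  1–109 → 109 bp
  110–131 → 22 bp
  132–194 → 63 bp
Sorted largest to smallest: 109, 63, 22 bp.

109, 63, 22 bp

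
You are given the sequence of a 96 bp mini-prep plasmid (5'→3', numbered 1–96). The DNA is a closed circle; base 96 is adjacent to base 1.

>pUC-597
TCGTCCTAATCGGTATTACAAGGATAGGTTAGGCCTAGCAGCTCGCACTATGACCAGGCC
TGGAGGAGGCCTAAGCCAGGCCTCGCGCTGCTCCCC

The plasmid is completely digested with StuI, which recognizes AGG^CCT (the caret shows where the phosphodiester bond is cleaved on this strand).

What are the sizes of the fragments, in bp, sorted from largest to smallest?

StuI sites (AGGCCT) start at positions 31, 56, 67, 78.
StuI cuts after base 3 of each site, so after positions 33, 58, 69, 80.
Circular molecule, 4 cuts → 4 fragments:
  34–58 → 25 bp
  59–69 → 11 bp
  70–80 → 11 bp
  81–96 then 1–33 → 16 + 33 = 49 bp
Sorted largest to smallest: 49, 25, 11, 11 bp.

49, 25, 11, 11 bp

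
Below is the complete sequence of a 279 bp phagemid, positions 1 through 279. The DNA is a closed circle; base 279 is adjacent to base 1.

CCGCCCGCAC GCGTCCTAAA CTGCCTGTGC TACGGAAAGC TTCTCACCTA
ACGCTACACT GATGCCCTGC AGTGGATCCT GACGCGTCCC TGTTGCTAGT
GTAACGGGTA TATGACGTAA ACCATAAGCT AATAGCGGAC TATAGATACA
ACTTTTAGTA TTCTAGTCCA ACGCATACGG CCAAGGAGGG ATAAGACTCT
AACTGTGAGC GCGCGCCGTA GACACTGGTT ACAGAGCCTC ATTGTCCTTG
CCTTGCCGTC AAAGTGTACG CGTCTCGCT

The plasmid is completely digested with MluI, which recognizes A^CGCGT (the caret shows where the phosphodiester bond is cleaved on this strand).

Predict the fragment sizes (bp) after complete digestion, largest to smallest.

MluI sites (ACGCGT) start at positions 9, 82, 268.
MluI cuts after the first base of each site, so after positions 9, 82, 268.
Circular molecule, 3 cuts → 3 fragments:
  10–82 → 73 bp
  83–268 → 186 bp
  269–279 then 1–9 → 11 + 9 = 20 bp
Sorted largest to smallest: 186, 73, 20 bp.

186, 73, 20 bp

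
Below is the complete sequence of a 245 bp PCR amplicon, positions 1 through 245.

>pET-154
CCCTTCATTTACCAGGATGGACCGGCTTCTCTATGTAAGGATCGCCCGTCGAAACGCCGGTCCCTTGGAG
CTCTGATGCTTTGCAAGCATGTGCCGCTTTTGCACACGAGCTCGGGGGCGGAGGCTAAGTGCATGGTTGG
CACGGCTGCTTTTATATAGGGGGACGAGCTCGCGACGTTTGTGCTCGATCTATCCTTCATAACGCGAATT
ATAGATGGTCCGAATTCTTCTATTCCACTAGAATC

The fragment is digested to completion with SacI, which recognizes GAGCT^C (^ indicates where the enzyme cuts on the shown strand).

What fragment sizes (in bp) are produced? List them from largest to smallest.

75, 72, 58, 40 bp

SacI sites (GAGCTC) start at positions 68, 108, 166.
SacI cuts after base 5 of each site (before the last base), so after positions 72, 112, 170.
Linear molecule, 3 cuts → 4 fragments:
  1–72 → 72 bp
  73–112 → 40 bp
  113–170 → 58 bp
  171–245 → 75 bp
Sorted largest to smallest: 75, 72, 58, 40 bp.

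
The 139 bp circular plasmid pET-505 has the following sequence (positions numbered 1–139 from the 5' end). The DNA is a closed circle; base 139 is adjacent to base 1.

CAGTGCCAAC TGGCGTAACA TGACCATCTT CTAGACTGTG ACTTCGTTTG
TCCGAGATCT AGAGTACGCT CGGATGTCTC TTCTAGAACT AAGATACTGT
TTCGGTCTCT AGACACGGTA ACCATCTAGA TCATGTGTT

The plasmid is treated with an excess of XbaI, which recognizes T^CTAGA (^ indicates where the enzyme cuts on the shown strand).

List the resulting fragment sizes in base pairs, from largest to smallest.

44, 28, 26, 24, 17 bp

XbaI sites (TCTAGA) start at positions 30, 58, 82, 108, 125.
XbaI cuts after the first base of each site, so after positions 30, 58, 82, 108, 125.
Circular molecule, 5 cuts → 5 fragments:
  31–58 → 28 bp
  59–82 → 24 bp
  83–108 → 26 bp
  109–125 → 17 bp
  126–139 then 1–30 → 14 + 30 = 44 bp
Sorted largest to smallest: 44, 28, 26, 24, 17 bp.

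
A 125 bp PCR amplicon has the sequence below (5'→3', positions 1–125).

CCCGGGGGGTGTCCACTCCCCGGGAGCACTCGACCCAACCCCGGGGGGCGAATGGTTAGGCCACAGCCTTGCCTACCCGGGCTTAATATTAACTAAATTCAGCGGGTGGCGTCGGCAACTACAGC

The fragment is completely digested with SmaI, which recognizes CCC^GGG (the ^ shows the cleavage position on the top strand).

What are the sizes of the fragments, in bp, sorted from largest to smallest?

47, 36, 21, 18, 3 bp

SmaI sites (CCCGGG) start at positions 1, 19, 40, 76.
SmaI cuts after base 3 of each site, so after positions 3, 21, 42, 78.
Linear molecule, 4 cuts → 5 fragments:
  1–3 → 3 bp
  4–21 → 18 bp
  22–42 → 21 bp
  43–78 → 36 bp
  79–125 → 47 bp
Sorted largest to smallest: 47, 36, 21, 18, 3 bp.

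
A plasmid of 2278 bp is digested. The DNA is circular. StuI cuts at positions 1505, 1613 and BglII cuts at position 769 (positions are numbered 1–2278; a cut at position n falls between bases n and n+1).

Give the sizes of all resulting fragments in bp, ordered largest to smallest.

Combined cut positions (sorted): 769, 1505, 1613.
Circular molecule, 3 cuts → 3 fragments:
  1505 − 769 = 736 bp
  1613 − 1505 = 108 bp
  wrap: 2278 − 1613 + 769 = 1434 bp
Sorted largest to smallest: 1434, 736, 108 bp.

1434, 736, 108 bp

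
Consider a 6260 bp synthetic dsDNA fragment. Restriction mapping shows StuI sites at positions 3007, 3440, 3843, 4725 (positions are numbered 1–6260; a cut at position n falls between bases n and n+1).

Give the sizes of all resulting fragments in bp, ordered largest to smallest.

3007, 1535, 882, 433, 403 bp

Linear molecule, 4 cuts → 5 fragments:
  3007 − 0 = 3007 bp
  3440 − 3007 = 433 bp
  3843 − 3440 = 403 bp
  4725 − 3843 = 882 bp
  6260 − 4725 = 1535 bp
Sorted largest to smallest: 3007, 1535, 882, 433, 403 bp.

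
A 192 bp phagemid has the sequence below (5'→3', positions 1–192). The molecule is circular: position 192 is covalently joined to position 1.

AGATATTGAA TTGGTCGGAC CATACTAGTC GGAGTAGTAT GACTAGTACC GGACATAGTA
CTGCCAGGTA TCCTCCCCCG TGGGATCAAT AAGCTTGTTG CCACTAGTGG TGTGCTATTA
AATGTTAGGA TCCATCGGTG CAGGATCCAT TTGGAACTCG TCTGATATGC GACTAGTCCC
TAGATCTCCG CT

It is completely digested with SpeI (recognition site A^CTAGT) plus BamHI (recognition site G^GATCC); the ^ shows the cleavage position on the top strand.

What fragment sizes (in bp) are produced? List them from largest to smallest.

SpeI sites (ACTAGT) start at positions 24, 42, 103, 172.
SpeI cuts after the first base of each site, so after positions 24, 42, 103, 172.
BamHI sites (GGATCC) start at positions 128, 143.
BamHI cuts after the first base of each site, so after positions 128, 143.
Combined cut positions: 24, 42, 103, 128, 143, 172.
Circular molecule, 6 cuts → 6 fragments:
  25–42 → 18 bp
  43–103 → 61 bp
  104–128 → 25 bp
  129–143 → 15 bp
  144–172 → 29 bp
  173–192 then 1–24 → 20 + 24 = 44 bp
Sorted largest to smallest: 61, 44, 29, 25, 18, 15 bp.

61, 44, 29, 25, 18, 15 bp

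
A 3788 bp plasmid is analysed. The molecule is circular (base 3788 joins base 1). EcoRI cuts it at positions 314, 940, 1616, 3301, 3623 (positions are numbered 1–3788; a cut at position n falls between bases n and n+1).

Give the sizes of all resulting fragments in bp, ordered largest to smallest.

1685, 676, 626, 479, 322 bp

Circular molecule, 5 cuts → 5 fragments:
  940 − 314 = 626 bp
  1616 − 940 = 676 bp
  3301 − 1616 = 1685 bp
  3623 − 3301 = 322 bp
  wrap: 3788 − 3623 + 314 = 479 bp
Sorted largest to smallest: 1685, 676, 626, 479, 322 bp.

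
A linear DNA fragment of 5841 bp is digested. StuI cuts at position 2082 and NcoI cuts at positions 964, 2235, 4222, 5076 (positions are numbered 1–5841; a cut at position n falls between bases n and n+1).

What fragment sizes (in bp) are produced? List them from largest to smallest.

1987, 1118, 964, 854, 765, 153 bp

Combined cut positions (sorted): 964, 2082, 2235, 4222, 5076.
Linear molecule, 5 cuts → 6 fragments:
  964 − 0 = 964 bp
  2082 − 964 = 1118 bp
  2235 − 2082 = 153 bp
  4222 − 2235 = 1987 bp
  5076 − 4222 = 854 bp
  5841 − 5076 = 765 bp
Sorted largest to smallest: 1987, 1118, 964, 854, 765, 153 bp.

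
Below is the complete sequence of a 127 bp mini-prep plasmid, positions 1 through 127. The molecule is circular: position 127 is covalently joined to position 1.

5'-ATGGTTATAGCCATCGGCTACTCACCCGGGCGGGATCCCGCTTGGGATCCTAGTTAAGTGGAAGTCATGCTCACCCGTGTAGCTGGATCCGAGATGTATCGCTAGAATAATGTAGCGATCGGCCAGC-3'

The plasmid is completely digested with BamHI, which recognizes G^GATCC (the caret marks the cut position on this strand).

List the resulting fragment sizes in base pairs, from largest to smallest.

75, 40, 12 bp

BamHI sites (GGATCC) start at positions 33, 45, 85.
BamHI cuts after the first base of each site, so after positions 33, 45, 85.
Circular molecule, 3 cuts → 3 fragments:
  34–45 → 12 bp
  46–85 → 40 bp
  86–127 then 1–33 → 42 + 33 = 75 bp
Sorted largest to smallest: 75, 40, 12 bp.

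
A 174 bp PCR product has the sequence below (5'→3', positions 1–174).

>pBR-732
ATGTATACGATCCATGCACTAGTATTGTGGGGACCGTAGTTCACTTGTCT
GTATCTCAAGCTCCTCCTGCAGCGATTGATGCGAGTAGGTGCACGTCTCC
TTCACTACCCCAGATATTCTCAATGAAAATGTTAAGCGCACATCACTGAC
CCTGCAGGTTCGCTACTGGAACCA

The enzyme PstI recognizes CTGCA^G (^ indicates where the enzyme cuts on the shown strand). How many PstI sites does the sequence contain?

2

CTGCAG occurs starting at positions 67, 152.
PstI cuts at 2 sites.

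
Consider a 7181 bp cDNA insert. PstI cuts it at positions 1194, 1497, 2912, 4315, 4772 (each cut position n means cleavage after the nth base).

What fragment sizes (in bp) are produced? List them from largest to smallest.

Linear molecule, 5 cuts → 6 fragments:
  1194 − 0 = 1194 bp
  1497 − 1194 = 303 bp
  2912 − 1497 = 1415 bp
  4315 − 2912 = 1403 bp
  4772 − 4315 = 457 bp
  7181 − 4772 = 2409 bp
Sorted largest to smallest: 2409, 1415, 1403, 1194, 457, 303 bp.

2409, 1415, 1403, 1194, 457, 303 bp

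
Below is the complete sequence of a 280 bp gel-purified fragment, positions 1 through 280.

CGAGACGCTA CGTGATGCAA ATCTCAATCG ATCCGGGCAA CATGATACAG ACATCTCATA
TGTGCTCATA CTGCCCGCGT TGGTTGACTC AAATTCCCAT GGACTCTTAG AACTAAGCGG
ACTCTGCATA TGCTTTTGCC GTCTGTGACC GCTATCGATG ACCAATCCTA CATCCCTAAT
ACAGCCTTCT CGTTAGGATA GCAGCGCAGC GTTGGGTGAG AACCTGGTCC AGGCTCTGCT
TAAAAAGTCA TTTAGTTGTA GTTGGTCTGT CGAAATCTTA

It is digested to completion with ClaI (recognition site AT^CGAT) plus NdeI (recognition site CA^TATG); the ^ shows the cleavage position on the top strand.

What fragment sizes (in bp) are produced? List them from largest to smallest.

ClaI sites (ATCGAT) start at positions 27, 154.
ClaI cuts after base 2 of each site, so after positions 28, 155.
NdeI sites (CATATG) start at positions 57, 127.
NdeI cuts after base 2 of each site, so after positions 58, 128.
Combined cut positions: 28, 58, 128, 155.
Linear molecule, 4 cuts → 5 fragments:
  1–28 → 28 bp
  29–58 → 30 bp
  59–128 → 70 bp
  129–155 → 27 bp
  156–280 → 125 bp
Sorted largest to smallest: 125, 70, 30, 28, 27 bp.

125, 70, 30, 28, 27 bp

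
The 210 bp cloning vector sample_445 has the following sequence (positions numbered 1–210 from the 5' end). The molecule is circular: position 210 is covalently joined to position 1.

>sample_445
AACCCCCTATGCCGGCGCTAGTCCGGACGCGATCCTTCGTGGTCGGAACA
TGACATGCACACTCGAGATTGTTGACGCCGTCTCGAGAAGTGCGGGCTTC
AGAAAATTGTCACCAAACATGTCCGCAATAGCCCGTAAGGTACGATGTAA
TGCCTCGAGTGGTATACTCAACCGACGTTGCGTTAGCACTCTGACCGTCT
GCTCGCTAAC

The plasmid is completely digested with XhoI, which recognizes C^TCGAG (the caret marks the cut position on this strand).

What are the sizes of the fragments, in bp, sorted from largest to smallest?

XhoI sites (CTCGAG) start at positions 62, 82, 154.
XhoI cuts after the first base of each site, so after positions 62, 82, 154.
Circular molecule, 3 cuts → 3 fragments:
  63–82 → 20 bp
  83–154 → 72 bp
  155–210 then 1–62 → 56 + 62 = 118 bp
Sorted largest to smallest: 118, 72, 20 bp.

118, 72, 20 bp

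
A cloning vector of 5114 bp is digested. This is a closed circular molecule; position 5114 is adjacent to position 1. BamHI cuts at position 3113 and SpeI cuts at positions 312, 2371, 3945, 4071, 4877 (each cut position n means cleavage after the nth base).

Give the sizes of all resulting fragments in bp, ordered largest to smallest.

2059, 832, 806, 742, 549, 126 bp

Combined cut positions (sorted): 312, 2371, 3113, 3945, 4071, 4877.
Circular molecule, 6 cuts → 6 fragments:
  2371 − 312 = 2059 bp
  3113 − 2371 = 742 bp
  3945 − 3113 = 832 bp
  4071 − 3945 = 126 bp
  4877 − 4071 = 806 bp
  wrap: 5114 − 4877 + 312 = 549 bp
Sorted largest to smallest: 2059, 832, 806, 742, 549, 126 bp.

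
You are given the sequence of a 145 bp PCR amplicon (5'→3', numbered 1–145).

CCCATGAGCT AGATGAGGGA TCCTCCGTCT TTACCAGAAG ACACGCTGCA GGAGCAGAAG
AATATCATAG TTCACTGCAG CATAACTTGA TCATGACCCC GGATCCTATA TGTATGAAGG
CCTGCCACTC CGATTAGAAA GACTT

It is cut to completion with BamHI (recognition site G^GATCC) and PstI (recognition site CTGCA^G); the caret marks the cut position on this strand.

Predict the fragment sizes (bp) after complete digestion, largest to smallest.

44, 32, 29, 22, 18 bp

BamHI sites (GGATCC) start at positions 18, 101.
BamHI cuts after the first base of each site, so after positions 18, 101.
PstI sites (CTGCAG) start at positions 46, 75.
PstI cuts after base 5 of each site (before the last base), so after positions 50, 79.
Combined cut positions: 18, 50, 79, 101.
Linear molecule, 4 cuts → 5 fragments:
  1–18 → 18 bp
  19–50 → 32 bp
  51–79 → 29 bp
  80–101 → 22 bp
  102–145 → 44 bp
Sorted largest to smallest: 44, 32, 29, 22, 18 bp.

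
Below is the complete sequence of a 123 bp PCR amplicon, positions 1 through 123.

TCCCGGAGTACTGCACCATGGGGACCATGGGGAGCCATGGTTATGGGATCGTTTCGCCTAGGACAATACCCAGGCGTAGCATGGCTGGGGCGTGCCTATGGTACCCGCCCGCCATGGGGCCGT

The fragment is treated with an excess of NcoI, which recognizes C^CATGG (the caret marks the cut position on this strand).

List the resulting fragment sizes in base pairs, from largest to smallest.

NcoI sites (CCATGG) start at positions 16, 25, 35, 112.
NcoI cuts after the first base of each site, so after positions 16, 25, 35, 112.
Linear molecule, 4 cuts → 5 fragments:
  1–16 → 16 bp
  17–25 → 9 bp
  26–35 → 10 bp
  36–112 → 77 bp
  113–123 → 11 bp
Sorted largest to smallest: 77, 16, 11, 10, 9 bp.

77, 16, 11, 10, 9 bp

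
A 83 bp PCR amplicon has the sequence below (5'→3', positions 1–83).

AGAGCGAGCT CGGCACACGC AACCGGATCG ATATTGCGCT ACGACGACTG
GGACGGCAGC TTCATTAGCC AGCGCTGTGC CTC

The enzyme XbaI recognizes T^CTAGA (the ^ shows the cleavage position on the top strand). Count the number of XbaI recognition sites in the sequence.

0

No occurrence of TCTAGA is present in the sequence.
XbaI does not cut: 0 sites.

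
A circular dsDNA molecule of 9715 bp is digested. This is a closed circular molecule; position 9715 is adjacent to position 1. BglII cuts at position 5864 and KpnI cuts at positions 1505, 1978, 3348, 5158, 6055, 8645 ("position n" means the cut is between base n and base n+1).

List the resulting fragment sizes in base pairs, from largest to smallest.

Combined cut positions (sorted): 1505, 1978, 3348, 5158, 5864, 6055, 8645.
Circular molecule, 7 cuts → 7 fragments:
  1978 − 1505 = 473 bp
  3348 − 1978 = 1370 bp
  5158 − 3348 = 1810 bp
  5864 − 5158 = 706 bp
  6055 − 5864 = 191 bp
  8645 − 6055 = 2590 bp
  wrap: 9715 − 8645 + 1505 = 2575 bp
Sorted largest to smallest: 2590, 2575, 1810, 1370, 706, 473, 191 bp.

2590, 2575, 1810, 1370, 706, 473, 191 bp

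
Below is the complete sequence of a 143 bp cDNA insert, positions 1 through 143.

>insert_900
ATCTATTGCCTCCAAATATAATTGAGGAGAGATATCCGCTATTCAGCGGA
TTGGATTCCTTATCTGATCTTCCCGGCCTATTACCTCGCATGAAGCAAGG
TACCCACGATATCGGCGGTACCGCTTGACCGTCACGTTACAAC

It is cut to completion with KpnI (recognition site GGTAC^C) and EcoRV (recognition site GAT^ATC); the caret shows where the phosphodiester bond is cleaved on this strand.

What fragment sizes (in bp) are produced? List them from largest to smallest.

70, 33, 22, 11, 7 bp

KpnI sites (GGTACC) start at positions 99, 117.
KpnI cuts after base 5 of each site (before the last base), so after positions 103, 121.
EcoRV sites (GATATC) start at positions 31, 108.
EcoRV cuts after base 3 of each site, so after positions 33, 110.
Combined cut positions: 33, 103, 110, 121.
Linear molecule, 4 cuts → 5 fragments:
  1–33 → 33 bp
  34–103 → 70 bp
  104–110 → 7 bp
  111–121 → 11 bp
  122–143 → 22 bp
Sorted largest to smallest: 70, 33, 22, 11, 7 bp.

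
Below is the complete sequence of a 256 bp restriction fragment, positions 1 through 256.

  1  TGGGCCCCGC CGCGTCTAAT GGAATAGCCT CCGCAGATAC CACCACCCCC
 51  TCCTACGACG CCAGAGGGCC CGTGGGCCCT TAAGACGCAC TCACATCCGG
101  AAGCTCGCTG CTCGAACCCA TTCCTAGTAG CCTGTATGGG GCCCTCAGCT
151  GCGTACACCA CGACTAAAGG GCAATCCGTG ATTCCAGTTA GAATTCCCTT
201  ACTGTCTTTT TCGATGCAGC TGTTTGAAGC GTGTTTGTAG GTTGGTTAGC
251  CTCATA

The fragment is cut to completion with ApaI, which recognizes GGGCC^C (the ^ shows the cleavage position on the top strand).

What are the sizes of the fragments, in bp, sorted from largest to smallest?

ApaI sites (GGGCCC) start at positions 2, 66, 74, 139.
ApaI cuts after base 5 of each site (before the last base), so after positions 6, 70, 78, 143.
Linear molecule, 4 cuts → 5 fragments:
  1–6 → 6 bp
  7–70 → 64 bp
  71–78 → 8 bp
  79–143 → 65 bp
  144–256 → 113 bp
Sorted largest to smallest: 113, 65, 64, 8, 6 bp.

113, 65, 64, 8, 6 bp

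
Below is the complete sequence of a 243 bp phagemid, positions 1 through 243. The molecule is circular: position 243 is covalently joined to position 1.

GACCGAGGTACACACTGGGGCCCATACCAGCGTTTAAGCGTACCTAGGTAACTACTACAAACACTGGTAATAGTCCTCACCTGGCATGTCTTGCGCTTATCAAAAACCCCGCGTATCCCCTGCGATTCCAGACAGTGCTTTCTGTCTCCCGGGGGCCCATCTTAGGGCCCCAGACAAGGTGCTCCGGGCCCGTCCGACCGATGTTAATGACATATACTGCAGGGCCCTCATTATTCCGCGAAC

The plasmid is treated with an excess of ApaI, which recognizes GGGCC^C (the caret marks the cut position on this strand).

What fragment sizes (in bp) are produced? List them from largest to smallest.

ApaI sites (GGGCCC) start at positions 18, 153, 165, 186, 222.
ApaI cuts after base 5 of each site (before the last base), so after positions 22, 157, 169, 190, 226.
Circular molecule, 5 cuts → 5 fragments:
  23–157 → 135 bp
  158–169 → 12 bp
  170–190 → 21 bp
  191–226 → 36 bp
  227–243 then 1–22 → 17 + 22 = 39 bp
Sorted largest to smallest: 135, 39, 36, 21, 12 bp.

135, 39, 36, 21, 12 bp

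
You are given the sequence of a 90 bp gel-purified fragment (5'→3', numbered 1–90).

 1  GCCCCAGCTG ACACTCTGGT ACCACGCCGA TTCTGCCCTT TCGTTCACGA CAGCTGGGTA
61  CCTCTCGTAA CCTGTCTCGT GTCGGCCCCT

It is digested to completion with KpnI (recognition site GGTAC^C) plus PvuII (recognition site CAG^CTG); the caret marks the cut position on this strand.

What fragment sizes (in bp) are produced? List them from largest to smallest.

31, 29, 15, 8, 7 bp

KpnI sites (GGTACC) start at positions 18, 57.
KpnI cuts after base 5 of each site (before the last base), so after positions 22, 61.
PvuII sites (CAGCTG) start at positions 5, 51.
PvuII cuts after base 3 of each site, so after positions 7, 53.
Combined cut positions: 7, 22, 53, 61.
Linear molecule, 4 cuts → 5 fragments:
  1–7 → 7 bp
  8–22 → 15 bp
  23–53 → 31 bp
  54–61 → 8 bp
  62–90 → 29 bp
Sorted largest to smallest: 31, 29, 15, 8, 7 bp.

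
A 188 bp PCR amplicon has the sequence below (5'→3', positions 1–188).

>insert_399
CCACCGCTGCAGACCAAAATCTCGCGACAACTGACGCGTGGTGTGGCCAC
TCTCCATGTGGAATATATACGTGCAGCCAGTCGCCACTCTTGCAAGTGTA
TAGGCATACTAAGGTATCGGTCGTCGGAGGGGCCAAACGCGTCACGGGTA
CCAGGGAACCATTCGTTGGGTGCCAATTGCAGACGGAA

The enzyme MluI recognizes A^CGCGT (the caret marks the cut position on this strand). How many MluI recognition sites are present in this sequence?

ACGCGT occurs starting at positions 34, 137.
MluI cuts at 2 sites.

2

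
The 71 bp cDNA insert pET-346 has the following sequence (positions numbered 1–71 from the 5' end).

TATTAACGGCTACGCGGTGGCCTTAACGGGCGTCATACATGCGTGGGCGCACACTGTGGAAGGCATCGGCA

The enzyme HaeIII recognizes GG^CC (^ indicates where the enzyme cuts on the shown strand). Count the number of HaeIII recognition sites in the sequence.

GGCC occurs starting at position 19.
HaeIII cuts at 1 site.

1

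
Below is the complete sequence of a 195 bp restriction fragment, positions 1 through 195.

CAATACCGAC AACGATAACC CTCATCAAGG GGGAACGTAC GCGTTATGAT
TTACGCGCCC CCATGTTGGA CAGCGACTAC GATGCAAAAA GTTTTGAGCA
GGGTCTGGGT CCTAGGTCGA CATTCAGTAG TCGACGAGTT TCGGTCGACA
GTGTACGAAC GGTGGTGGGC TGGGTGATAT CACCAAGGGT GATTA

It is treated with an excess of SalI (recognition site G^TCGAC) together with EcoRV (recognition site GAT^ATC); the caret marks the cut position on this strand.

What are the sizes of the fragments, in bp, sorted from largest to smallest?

SalI sites (GTCGAC) start at positions 116, 130, 144.
SalI cuts after the first base of each site, so after positions 116, 130, 144.
The EcoRV site (GATATC) starts at position 176.
EcoRV cuts after base 3 of each site, so after position 178.
Combined cut positions: 116, 130, 144, 178.
Linear molecule, 4 cuts → 5 fragments:
  1–116 → 116 bp
  117–130 → 14 bp
  131–144 → 14 bp
  145–178 → 34 bp
  179–195 → 17 bp
Sorted largest to smallest: 116, 34, 17, 14, 14 bp.

116, 34, 17, 14, 14 bp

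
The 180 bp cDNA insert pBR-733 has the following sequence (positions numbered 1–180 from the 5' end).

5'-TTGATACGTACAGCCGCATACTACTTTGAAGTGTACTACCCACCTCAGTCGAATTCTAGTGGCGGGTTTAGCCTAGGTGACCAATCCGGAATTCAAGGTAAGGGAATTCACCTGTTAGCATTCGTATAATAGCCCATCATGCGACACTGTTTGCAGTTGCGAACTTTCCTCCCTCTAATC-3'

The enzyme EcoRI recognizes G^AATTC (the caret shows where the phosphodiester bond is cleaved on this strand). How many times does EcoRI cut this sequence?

3

GAATTC occurs starting at positions 51, 89, 104.
EcoRI cuts at 3 sites.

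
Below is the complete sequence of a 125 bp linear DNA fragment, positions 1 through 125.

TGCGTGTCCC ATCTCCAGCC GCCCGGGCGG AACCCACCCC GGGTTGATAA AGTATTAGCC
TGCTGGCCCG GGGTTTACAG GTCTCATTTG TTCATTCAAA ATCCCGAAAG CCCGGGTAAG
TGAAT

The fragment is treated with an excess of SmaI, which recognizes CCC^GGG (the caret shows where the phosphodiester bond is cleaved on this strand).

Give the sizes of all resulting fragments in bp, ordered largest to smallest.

44, 29, 24, 16, 12 bp

SmaI sites (CCCGGG) start at positions 22, 38, 67, 111.
SmaI cuts after base 3 of each site, so after positions 24, 40, 69, 113.
Linear molecule, 4 cuts → 5 fragments:
  1–24 → 24 bp
  25–40 → 16 bp
  41–69 → 29 bp
  70–113 → 44 bp
  114–125 → 12 bp
Sorted largest to smallest: 44, 29, 24, 16, 12 bp.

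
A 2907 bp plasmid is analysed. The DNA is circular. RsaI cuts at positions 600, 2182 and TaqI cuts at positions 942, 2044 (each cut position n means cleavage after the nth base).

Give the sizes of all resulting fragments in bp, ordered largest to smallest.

1325, 1102, 342, 138 bp

Combined cut positions (sorted): 600, 942, 2044, 2182.
Circular molecule, 4 cuts → 4 fragments:
  942 − 600 = 342 bp
  2044 − 942 = 1102 bp
  2182 − 2044 = 138 bp
  wrap: 2907 − 2182 + 600 = 1325 bp
Sorted largest to smallest: 1325, 1102, 342, 138 bp.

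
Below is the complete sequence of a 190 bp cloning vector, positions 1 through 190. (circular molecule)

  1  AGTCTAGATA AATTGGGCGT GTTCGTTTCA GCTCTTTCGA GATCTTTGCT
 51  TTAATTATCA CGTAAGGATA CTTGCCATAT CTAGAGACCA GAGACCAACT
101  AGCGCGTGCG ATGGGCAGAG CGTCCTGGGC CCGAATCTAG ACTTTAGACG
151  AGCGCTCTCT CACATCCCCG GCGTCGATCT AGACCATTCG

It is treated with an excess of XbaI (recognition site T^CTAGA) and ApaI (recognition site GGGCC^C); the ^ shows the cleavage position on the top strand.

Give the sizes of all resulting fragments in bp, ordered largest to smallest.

XbaI sites (TCTAGA) start at positions 3, 80, 136, 178.
XbaI cuts after the first base of each site, so after positions 3, 80, 136, 178.
The ApaI site (GGGCCC) starts at position 127.
ApaI cuts after base 5 of each site (before the last base), so after position 131.
Combined cut positions: 3, 80, 131, 136, 178.
Circular molecule, 5 cuts → 5 fragments:
  4–80 → 77 bp
  81–131 → 51 bp
  132–136 → 5 bp
  137–178 → 42 bp
  179–190 then 1–3 → 12 + 3 = 15 bp
Sorted largest to smallest: 77, 51, 42, 15, 5 bp.

77, 51, 42, 15, 5 bp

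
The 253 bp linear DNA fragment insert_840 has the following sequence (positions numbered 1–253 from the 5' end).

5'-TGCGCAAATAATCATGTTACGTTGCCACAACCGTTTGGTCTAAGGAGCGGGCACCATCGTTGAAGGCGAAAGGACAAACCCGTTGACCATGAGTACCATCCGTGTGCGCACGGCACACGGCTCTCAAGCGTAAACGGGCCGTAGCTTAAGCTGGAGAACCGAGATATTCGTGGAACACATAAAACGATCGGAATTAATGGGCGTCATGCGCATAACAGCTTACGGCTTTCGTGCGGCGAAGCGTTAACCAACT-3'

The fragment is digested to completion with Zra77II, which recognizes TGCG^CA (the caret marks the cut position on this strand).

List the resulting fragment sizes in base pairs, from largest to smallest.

Zra77II sites (TGCGCA) start at positions 1, 105, 207.
Zra77II cuts after base 4 of each site, so after positions 4, 108, 210.
Linear molecule, 3 cuts → 4 fragments:
  1–4 → 4 bp
  5–108 → 104 bp
  109–210 → 102 bp
  211–253 → 43 bp
Sorted largest to smallest: 104, 102, 43, 4 bp.

104, 102, 43, 4 bp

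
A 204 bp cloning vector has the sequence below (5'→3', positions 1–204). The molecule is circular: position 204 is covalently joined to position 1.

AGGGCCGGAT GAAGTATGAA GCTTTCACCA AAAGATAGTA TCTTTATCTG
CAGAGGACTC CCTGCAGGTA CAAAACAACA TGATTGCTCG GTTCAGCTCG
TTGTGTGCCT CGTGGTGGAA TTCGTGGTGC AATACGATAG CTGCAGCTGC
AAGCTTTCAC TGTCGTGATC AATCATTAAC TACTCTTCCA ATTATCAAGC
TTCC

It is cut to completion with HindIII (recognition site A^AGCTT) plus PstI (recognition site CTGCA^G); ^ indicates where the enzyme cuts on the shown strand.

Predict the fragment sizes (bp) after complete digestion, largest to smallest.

HindIII sites (AAGCTT) start at positions 19, 151, 197.
HindIII cuts after the first base of each site, so after positions 19, 151, 197.
PstI sites (CTGCAG) start at positions 48, 62, 141.
PstI cuts after base 5 of each site (before the last base), so after positions 52, 66, 145.
Combined cut positions: 19, 52, 66, 145, 151, 197.
Circular molecule, 6 cuts → 6 fragments:
  20–52 → 33 bp
  53–66 → 14 bp
  67–145 → 79 bp
  146–151 → 6 bp
  152–197 → 46 bp
  198–204 then 1–19 → 7 + 19 = 26 bp
Sorted largest to smallest: 79, 46, 33, 26, 14, 6 bp.

79, 46, 33, 26, 14, 6 bp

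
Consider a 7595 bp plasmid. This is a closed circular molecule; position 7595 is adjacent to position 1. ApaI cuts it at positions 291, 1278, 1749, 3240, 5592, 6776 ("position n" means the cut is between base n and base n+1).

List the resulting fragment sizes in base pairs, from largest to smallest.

Circular molecule, 6 cuts → 6 fragments:
  1278 − 291 = 987 bp
  1749 − 1278 = 471 bp
  3240 − 1749 = 1491 bp
  5592 − 3240 = 2352 bp
  6776 − 5592 = 1184 bp
  wrap: 7595 − 6776 + 291 = 1110 bp
Sorted largest to smallest: 2352, 1491, 1184, 1110, 987, 471 bp.

2352, 1491, 1184, 1110, 987, 471 bp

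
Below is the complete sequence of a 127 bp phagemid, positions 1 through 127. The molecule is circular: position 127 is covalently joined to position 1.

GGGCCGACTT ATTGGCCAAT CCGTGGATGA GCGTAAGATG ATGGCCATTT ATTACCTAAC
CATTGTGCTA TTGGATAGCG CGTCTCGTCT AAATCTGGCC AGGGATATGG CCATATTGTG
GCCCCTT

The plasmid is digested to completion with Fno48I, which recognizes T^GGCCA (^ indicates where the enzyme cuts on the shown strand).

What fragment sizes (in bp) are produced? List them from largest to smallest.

Fno48I sites (TGGCCA) start at positions 13, 42, 96, 108.
Fno48I cuts after the first base of each site, so after positions 13, 42, 96, 108.
Circular molecule, 4 cuts → 4 fragments:
  14–42 → 29 bp
  43–96 → 54 bp
  97–108 → 12 bp
  109–127 then 1–13 → 19 + 13 = 32 bp
Sorted largest to smallest: 54, 32, 29, 12 bp.

54, 32, 29, 12 bp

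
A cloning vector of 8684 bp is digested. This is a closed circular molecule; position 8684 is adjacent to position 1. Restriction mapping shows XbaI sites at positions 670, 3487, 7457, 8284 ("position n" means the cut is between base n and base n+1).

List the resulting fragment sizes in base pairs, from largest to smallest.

3970, 2817, 1070, 827 bp

Circular molecule, 4 cuts → 4 fragments:
  3487 − 670 = 2817 bp
  7457 − 3487 = 3970 bp
  8284 − 7457 = 827 bp
  wrap: 8684 − 8284 + 670 = 1070 bp
Sorted largest to smallest: 3970, 2817, 1070, 827 bp.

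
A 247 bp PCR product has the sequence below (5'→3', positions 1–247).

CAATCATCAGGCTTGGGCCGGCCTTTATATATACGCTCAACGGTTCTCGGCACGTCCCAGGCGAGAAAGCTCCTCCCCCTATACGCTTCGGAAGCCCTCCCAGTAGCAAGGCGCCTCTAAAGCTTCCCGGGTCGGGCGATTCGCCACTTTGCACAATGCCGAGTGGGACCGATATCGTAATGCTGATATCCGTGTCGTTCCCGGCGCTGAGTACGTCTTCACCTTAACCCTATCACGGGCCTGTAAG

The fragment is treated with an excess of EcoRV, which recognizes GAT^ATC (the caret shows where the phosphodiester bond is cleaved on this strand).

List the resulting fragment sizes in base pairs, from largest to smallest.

EcoRV sites (GATATC) start at positions 171, 185.
EcoRV cuts after base 3 of each site, so after positions 173, 187.
Linear molecule, 2 cuts → 3 fragments:
  1–173 → 173 bp
  174–187 → 14 bp
  188–247 → 60 bp
Sorted largest to smallest: 173, 60, 14 bp.

173, 60, 14 bp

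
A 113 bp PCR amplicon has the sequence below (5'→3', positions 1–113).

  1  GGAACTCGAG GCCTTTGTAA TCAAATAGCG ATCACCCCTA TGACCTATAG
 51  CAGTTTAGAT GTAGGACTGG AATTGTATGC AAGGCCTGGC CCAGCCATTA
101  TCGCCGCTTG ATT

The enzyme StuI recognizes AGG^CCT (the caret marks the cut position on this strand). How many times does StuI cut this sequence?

2

AGGCCT occurs starting at positions 9, 82.
StuI cuts at 2 sites.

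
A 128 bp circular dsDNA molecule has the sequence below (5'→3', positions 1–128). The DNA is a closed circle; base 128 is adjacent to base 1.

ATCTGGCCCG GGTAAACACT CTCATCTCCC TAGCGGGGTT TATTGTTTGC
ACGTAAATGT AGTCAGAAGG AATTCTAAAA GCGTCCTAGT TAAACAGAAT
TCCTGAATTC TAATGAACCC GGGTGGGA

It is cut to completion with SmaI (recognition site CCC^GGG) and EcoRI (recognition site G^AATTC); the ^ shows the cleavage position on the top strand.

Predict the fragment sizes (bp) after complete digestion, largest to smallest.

SmaI sites (CCCGGG) start at positions 7, 118.
SmaI cuts after base 3 of each site, so after positions 9, 120.
EcoRI sites (GAATTC) start at positions 70, 97, 105.
EcoRI cuts after the first base of each site, so after positions 70, 97, 105.
Combined cut positions: 9, 70, 97, 105, 120.
Circular molecule, 5 cuts → 5 fragments:
  10–70 → 61 bp
  71–97 → 27 bp
  98–105 → 8 bp
  106–120 → 15 bp
  121–128 then 1–9 → 8 + 9 = 17 bp
Sorted largest to smallest: 61, 27, 17, 15, 8 bp.

61, 27, 17, 15, 8 bp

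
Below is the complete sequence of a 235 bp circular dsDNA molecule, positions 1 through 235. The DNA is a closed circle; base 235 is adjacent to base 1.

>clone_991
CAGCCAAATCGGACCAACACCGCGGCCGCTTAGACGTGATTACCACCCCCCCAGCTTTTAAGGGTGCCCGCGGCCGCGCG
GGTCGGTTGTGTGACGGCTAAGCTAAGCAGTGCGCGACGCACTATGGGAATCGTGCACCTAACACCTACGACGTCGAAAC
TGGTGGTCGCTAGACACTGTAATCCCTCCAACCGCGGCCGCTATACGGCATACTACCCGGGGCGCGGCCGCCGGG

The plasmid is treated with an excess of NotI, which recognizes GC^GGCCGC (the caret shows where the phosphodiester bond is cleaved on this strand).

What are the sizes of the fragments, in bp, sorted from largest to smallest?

NotI sites (GCGGCCGC) start at positions 22, 70, 194, 224.
NotI cuts after base 2 of each site, so after positions 23, 71, 195, 225.
Circular molecule, 4 cuts → 4 fragments:
  24–71 → 48 bp
  72–195 → 124 bp
  196–225 → 30 bp
  226–235 then 1–23 → 10 + 23 = 33 bp
Sorted largest to smallest: 124, 48, 33, 30 bp.

124, 48, 33, 30 bp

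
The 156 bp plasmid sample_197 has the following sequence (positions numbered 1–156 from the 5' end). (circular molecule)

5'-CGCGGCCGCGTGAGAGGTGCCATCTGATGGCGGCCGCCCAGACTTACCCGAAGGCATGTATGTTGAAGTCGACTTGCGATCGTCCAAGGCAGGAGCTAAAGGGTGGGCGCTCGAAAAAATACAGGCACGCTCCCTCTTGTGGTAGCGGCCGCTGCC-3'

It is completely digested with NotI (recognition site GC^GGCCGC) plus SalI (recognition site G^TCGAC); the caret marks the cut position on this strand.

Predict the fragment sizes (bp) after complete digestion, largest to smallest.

NotI sites (GCGGCCGC) start at positions 2, 30, 145.
NotI cuts after base 2 of each site, so after positions 3, 31, 146.
The SalI site (GTCGAC) starts at position 68.
SalI cuts after the first base of each site, so after position 68.
Combined cut positions: 3, 31, 68, 146.
Circular molecule, 4 cuts → 4 fragments:
  4–31 → 28 bp
  32–68 → 37 bp
  69–146 → 78 bp
  147–156 then 1–3 → 10 + 3 = 13 bp
Sorted largest to smallest: 78, 37, 28, 13 bp.

78, 37, 28, 13 bp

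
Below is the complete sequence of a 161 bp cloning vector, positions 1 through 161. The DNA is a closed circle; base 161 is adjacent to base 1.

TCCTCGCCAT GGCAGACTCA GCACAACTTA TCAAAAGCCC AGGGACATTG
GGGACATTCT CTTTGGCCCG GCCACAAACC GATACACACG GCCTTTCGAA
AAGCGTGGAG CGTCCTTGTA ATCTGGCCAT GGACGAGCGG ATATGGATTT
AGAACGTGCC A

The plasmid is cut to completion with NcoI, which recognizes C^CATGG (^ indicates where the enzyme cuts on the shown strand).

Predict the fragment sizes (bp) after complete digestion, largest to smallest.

NcoI sites (CCATGG) start at positions 7, 127.
NcoI cuts after the first base of each site, so after positions 7, 127.
Circular molecule, 2 cuts → 2 fragments:
  8–127 → 120 bp
  128–161 then 1–7 → 34 + 7 = 41 bp
Sorted largest to smallest: 120, 41 bp.

120, 41 bp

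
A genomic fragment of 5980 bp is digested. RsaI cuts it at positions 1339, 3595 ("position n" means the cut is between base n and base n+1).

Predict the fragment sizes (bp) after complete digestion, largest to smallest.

Linear molecule, 2 cuts → 3 fragments:
  1339 − 0 = 1339 bp
  3595 − 1339 = 2256 bp
  5980 − 3595 = 2385 bp
Sorted largest to smallest: 2385, 2256, 1339 bp.

2385, 2256, 1339 bp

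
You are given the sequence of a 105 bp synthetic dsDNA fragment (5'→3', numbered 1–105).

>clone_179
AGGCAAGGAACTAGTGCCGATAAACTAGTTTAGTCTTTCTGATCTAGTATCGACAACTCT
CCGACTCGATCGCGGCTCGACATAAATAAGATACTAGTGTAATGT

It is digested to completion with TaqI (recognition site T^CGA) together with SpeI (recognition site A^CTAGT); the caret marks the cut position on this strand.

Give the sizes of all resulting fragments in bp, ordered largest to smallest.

TaqI sites (TCGA) start at positions 50, 66, 77.
TaqI cuts after the first base of each site, so after positions 50, 66, 77.
SpeI sites (ACTAGT) start at positions 10, 24, 93.
SpeI cuts after the first base of each site, so after positions 10, 24, 93.
Combined cut positions: 10, 24, 50, 66, 77, 93.
Linear molecule, 6 cuts → 7 fragments:
  1–10 → 10 bp
  11–24 → 14 bp
  25–50 → 26 bp
  51–66 → 16 bp
  67–77 → 11 bp
  78–93 → 16 bp
  94–105 → 12 bp
Sorted largest to smallest: 26, 16, 16, 14, 12, 11, 10 bp.

26, 16, 16, 14, 12, 11, 10 bp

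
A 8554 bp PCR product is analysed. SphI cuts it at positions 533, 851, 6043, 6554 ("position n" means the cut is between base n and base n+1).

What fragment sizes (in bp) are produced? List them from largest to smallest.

5192, 2000, 533, 511, 318 bp

Linear molecule, 4 cuts → 5 fragments:
  533 − 0 = 533 bp
  851 − 533 = 318 bp
  6043 − 851 = 5192 bp
  6554 − 6043 = 511 bp
  8554 − 6554 = 2000 bp
Sorted largest to smallest: 5192, 2000, 533, 511, 318 bp.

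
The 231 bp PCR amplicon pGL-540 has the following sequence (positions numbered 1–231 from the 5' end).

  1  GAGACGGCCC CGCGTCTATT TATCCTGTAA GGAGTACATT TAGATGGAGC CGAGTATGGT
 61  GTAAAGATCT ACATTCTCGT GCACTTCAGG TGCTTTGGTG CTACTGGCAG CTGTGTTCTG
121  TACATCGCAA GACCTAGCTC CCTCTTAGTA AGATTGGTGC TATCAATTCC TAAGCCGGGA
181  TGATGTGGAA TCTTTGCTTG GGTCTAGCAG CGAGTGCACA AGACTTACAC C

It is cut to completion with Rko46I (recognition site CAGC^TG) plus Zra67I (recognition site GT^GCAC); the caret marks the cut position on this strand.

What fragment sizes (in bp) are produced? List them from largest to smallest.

The Rko46I site (CAGCTG) starts at position 108.
Rko46I cuts after base 4 of each site, so after position 111.
Zra67I sites (GTGCAC) start at positions 79, 214.
Zra67I cuts after base 2 of each site, so after positions 80, 215.
Combined cut positions: 80, 111, 215.
Linear molecule, 3 cuts → 4 fragments:
  1–80 → 80 bp
  81–111 → 31 bp
  112–215 → 104 bp
  216–231 → 16 bp
Sorted largest to smallest: 104, 80, 31, 16 bp.

104, 80, 31, 16 bp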